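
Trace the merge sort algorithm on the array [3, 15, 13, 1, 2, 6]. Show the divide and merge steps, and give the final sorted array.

Merge sort trace:

Split: [3, 15, 13, 1, 2, 6] -> [3, 15, 13] and [1, 2, 6]
  Split: [3, 15, 13] -> [3] and [15, 13]
    Split: [15, 13] -> [15] and [13]
    Merge: [15] + [13] -> [13, 15]
  Merge: [3] + [13, 15] -> [3, 13, 15]
  Split: [1, 2, 6] -> [1] and [2, 6]
    Split: [2, 6] -> [2] and [6]
    Merge: [2] + [6] -> [2, 6]
  Merge: [1] + [2, 6] -> [1, 2, 6]
Merge: [3, 13, 15] + [1, 2, 6] -> [1, 2, 3, 6, 13, 15]

Final sorted array: [1, 2, 3, 6, 13, 15]

The merge sort proceeds by recursively splitting the array and merging sorted halves.
After all merges, the sorted array is [1, 2, 3, 6, 13, 15].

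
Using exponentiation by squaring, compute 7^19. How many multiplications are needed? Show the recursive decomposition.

Computing 7^19 by squaring (build up from 7^1; each line after the first costs one multiplication):

7^1 = 7
7^2 = (7^1)^2 = 7^2 = 49
7^4 = (7^2)^2 = 49^2 = 2401
7^8 = (7^4)^2 = 2401^2 = 5764801
7^9 = 7 * 7^8 = 7 * 5764801 = 40353607
7^18 = (7^9)^2 = 40353607^2 = 1628413597910449
7^19 = 7 * 7^18 = 7 * 1628413597910449 = 11398895185373143

Result: 11398895185373143
Multiplications needed: 6 (6 lines after 7^1)

7^19 = 11398895185373143. Using exponentiation by squaring, this requires 6 multiplications. The key idea: if the exponent is even, square the half-power; if odd, multiply by the base once.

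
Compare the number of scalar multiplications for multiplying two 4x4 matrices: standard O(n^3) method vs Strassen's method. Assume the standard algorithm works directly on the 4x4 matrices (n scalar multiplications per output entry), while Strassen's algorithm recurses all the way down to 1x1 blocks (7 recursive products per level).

Matrix multiplication for 4x4 matrices:

Standard algorithm: 4^3 = 64 multiplications
Strassen's algorithm: 7^(log2(4)) = 7^2 = 49 multiplications
Savings: 64 - 49 = 15 multiplications

Standard: 64 multiplications (4^3). Strassen: 49 multiplications (7^2). Strassen reduces 8 recursive multiplications to 7 at each level.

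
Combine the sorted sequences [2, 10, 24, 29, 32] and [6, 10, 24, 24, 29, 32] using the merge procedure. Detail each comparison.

Merging process:

Compare 2 vs 6: take 2 from left. Merged: [2]
Compare 10 vs 6: take 6 from right. Merged: [2, 6]
Compare 10 vs 10: take 10 from left. Merged: [2, 6, 10]
Compare 24 vs 10: take 10 from right. Merged: [2, 6, 10, 10]
Compare 24 vs 24: take 24 from left. Merged: [2, 6, 10, 10, 24]
Compare 29 vs 24: take 24 from right. Merged: [2, 6, 10, 10, 24, 24]
Compare 29 vs 24: take 24 from right. Merged: [2, 6, 10, 10, 24, 24, 24]
Compare 29 vs 29: take 29 from left. Merged: [2, 6, 10, 10, 24, 24, 24, 29]
Compare 32 vs 29: take 29 from right. Merged: [2, 6, 10, 10, 24, 24, 24, 29, 29]
Compare 32 vs 32: take 32 from left. Merged: [2, 6, 10, 10, 24, 24, 24, 29, 29, 32]
Append remaining from right: [32]. Merged: [2, 6, 10, 10, 24, 24, 24, 29, 29, 32, 32]

Final merged array: [2, 6, 10, 10, 24, 24, 24, 29, 29, 32, 32]
Total comparisons: 10

The merged array is [2, 6, 10, 10, 24, 24, 24, 29, 29, 32, 32], requiring 10 comparisons. The merge step runs in O(n) time where n is the total number of elements.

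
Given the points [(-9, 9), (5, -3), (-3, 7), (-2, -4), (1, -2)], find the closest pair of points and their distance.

Computing all pairwise distances among 5 points:

d((-9, 9), (5, -3)) = 18.4391
d((-9, 9), (-3, 7)) = 6.3246
d((-9, 9), (-2, -4)) = 14.7648
d((-9, 9), (1, -2)) = 14.8661
d((5, -3), (-3, 7)) = 12.8062
d((5, -3), (-2, -4)) = 7.0711
d((5, -3), (1, -2)) = 4.1231
d((-3, 7), (-2, -4)) = 11.0454
d((-3, 7), (1, -2)) = 9.8489
d((-2, -4), (1, -2)) = 3.6056 <-- minimum

Closest pair: (-2, -4) and (1, -2) with distance 3.6056

The closest pair is (-2, -4) and (1, -2) with Euclidean distance 3.6056. For 5 points, brute-force pairwise comparison is shown above. For large n, the divide-and-conquer algorithm (sort by x, recurse on halves, check the dividing strip) achieves O(n log n).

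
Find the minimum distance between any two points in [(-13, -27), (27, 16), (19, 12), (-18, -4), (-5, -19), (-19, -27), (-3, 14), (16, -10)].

Computing all pairwise distances among 8 points:

d((-13, -27), (27, 16)) = 58.7282
d((-13, -27), (19, 12)) = 50.448
d((-13, -27), (-18, -4)) = 23.5372
d((-13, -27), (-5, -19)) = 11.3137
d((-13, -27), (-19, -27)) = 6.0 <-- minimum
d((-13, -27), (-3, 14)) = 42.2019
d((-13, -27), (16, -10)) = 33.6155
d((27, 16), (19, 12)) = 8.9443
d((27, 16), (-18, -4)) = 49.2443
d((27, 16), (-5, -19)) = 47.4236
d((27, 16), (-19, -27)) = 62.9682
d((27, 16), (-3, 14)) = 30.0666
d((27, 16), (16, -10)) = 28.2312
d((19, 12), (-18, -4)) = 40.3113
d((19, 12), (-5, -19)) = 39.2046
d((19, 12), (-19, -27)) = 54.4518
d((19, 12), (-3, 14)) = 22.0907
d((19, 12), (16, -10)) = 22.2036
d((-18, -4), (-5, -19)) = 19.8494
d((-18, -4), (-19, -27)) = 23.0217
d((-18, -4), (-3, 14)) = 23.4307
d((-18, -4), (16, -10)) = 34.5254
d((-5, -19), (-19, -27)) = 16.1245
d((-5, -19), (-3, 14)) = 33.0606
d((-5, -19), (16, -10)) = 22.8473
d((-19, -27), (-3, 14)) = 44.0114
d((-19, -27), (16, -10)) = 38.9102
d((-3, 14), (16, -10)) = 30.6105

Closest pair: (-13, -27) and (-19, -27) with distance 6.0

The closest pair is (-13, -27) and (-19, -27) with Euclidean distance 6.0. For 8 points, brute-force pairwise comparison is shown above. For large n, the divide-and-conquer algorithm (sort by x, recurse on halves, check the dividing strip) achieves O(n log n).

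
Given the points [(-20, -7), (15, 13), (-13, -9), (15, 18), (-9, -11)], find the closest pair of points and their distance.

Computing all pairwise distances among 5 points:

d((-20, -7), (15, 13)) = 40.3113
d((-20, -7), (-13, -9)) = 7.2801
d((-20, -7), (15, 18)) = 43.0116
d((-20, -7), (-9, -11)) = 11.7047
d((15, 13), (-13, -9)) = 35.609
d((15, 13), (15, 18)) = 5.0
d((15, 13), (-9, -11)) = 33.9411
d((-13, -9), (15, 18)) = 38.8973
d((-13, -9), (-9, -11)) = 4.4721 <-- minimum
d((15, 18), (-9, -11)) = 37.6431

Closest pair: (-13, -9) and (-9, -11) with distance 4.4721

The closest pair is (-13, -9) and (-9, -11) with Euclidean distance 4.4721. For 5 points, brute-force pairwise comparison is shown above. For large n, the divide-and-conquer algorithm (sort by x, recurse on halves, check the dividing strip) achieves O(n log n).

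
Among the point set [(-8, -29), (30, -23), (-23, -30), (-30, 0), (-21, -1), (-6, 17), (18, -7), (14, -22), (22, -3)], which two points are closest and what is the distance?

Computing all pairwise distances among 9 points:

d((-8, -29), (30, -23)) = 38.4708
d((-8, -29), (-23, -30)) = 15.0333
d((-8, -29), (-30, 0)) = 36.4005
d((-8, -29), (-21, -1)) = 30.8707
d((-8, -29), (-6, 17)) = 46.0435
d((-8, -29), (18, -7)) = 34.0588
d((-8, -29), (14, -22)) = 23.0868
d((-8, -29), (22, -3)) = 39.6989
d((30, -23), (-23, -30)) = 53.4603
d((30, -23), (-30, 0)) = 64.2573
d((30, -23), (-21, -1)) = 55.5428
d((30, -23), (-6, 17)) = 53.8145
d((30, -23), (18, -7)) = 20.0
d((30, -23), (14, -22)) = 16.0312
d((30, -23), (22, -3)) = 21.5407
d((-23, -30), (-30, 0)) = 30.8058
d((-23, -30), (-21, -1)) = 29.0689
d((-23, -30), (-6, 17)) = 49.98
d((-23, -30), (18, -7)) = 47.0106
d((-23, -30), (14, -22)) = 37.855
d((-23, -30), (22, -3)) = 52.4786
d((-30, 0), (-21, -1)) = 9.0554
d((-30, 0), (-6, 17)) = 29.4109
d((-30, 0), (18, -7)) = 48.5077
d((-30, 0), (14, -22)) = 49.1935
d((-30, 0), (22, -3)) = 52.0865
d((-21, -1), (-6, 17)) = 23.4307
d((-21, -1), (18, -7)) = 39.4588
d((-21, -1), (14, -22)) = 40.8167
d((-21, -1), (22, -3)) = 43.0465
d((-6, 17), (18, -7)) = 33.9411
d((-6, 17), (14, -22)) = 43.8292
d((-6, 17), (22, -3)) = 34.4093
d((18, -7), (14, -22)) = 15.5242
d((18, -7), (22, -3)) = 5.6569 <-- minimum
d((14, -22), (22, -3)) = 20.6155

Closest pair: (18, -7) and (22, -3) with distance 5.6569

The closest pair is (18, -7) and (22, -3) with Euclidean distance 5.6569. For 9 points, brute-force pairwise comparison is shown above. For large n, the divide-and-conquer algorithm (sort by x, recurse on halves, check the dividing strip) achieves O(n log n).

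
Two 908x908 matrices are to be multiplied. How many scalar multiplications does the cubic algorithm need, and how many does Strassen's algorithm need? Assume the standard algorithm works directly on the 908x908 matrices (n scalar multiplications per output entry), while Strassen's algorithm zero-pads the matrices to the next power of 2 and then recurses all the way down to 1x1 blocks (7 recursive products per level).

Matrix multiplication for 908x908 matrices:

Strassen's algorithm requires power-of-2 dimensions. Pad 908x908 to 1024x1024 (next power of 2).

Standard algorithm: 908^3 = 748613312 multiplications
Strassen's algorithm: 7^(log2(1024)) = 7^10 = 282475249 multiplications
Savings: 748613312 - 282475249 = 466138063 multiplications

Standard: 748613312 multiplications (908^3). Strassen: 282475249 multiplications (7^10, after padding to 1024x1024). Strassen reduces 8 recursive multiplications to 7 at each level.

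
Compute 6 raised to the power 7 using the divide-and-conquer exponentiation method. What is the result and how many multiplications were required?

Computing 6^7 by squaring (build up from 6^1; each line after the first costs one multiplication):

6^1 = 6
6^2 = (6^1)^2 = 6^2 = 36
6^3 = 6 * 6^2 = 6 * 36 = 216
6^6 = (6^3)^2 = 216^2 = 46656
6^7 = 6 * 6^6 = 6 * 46656 = 279936

Result: 279936
Multiplications needed: 4 (4 lines after 6^1)

6^7 = 279936. Using exponentiation by squaring, this requires 4 multiplications. The key idea: if the exponent is even, square the half-power; if odd, multiply by the base once.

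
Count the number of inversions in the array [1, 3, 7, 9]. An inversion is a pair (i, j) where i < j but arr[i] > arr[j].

Finding inversions in [1, 3, 7, 9]:


Total inversions: 0

The array has 0 inversions. It is already sorted.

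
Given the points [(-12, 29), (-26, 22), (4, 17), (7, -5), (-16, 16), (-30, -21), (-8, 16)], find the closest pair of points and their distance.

Computing all pairwise distances among 7 points:

d((-12, 29), (-26, 22)) = 15.6525
d((-12, 29), (4, 17)) = 20.0
d((-12, 29), (7, -5)) = 38.9487
d((-12, 29), (-16, 16)) = 13.6015
d((-12, 29), (-30, -21)) = 53.1413
d((-12, 29), (-8, 16)) = 13.6015
d((-26, 22), (4, 17)) = 30.4138
d((-26, 22), (7, -5)) = 42.638
d((-26, 22), (-16, 16)) = 11.6619
d((-26, 22), (-30, -21)) = 43.1856
d((-26, 22), (-8, 16)) = 18.9737
d((4, 17), (7, -5)) = 22.2036
d((4, 17), (-16, 16)) = 20.025
d((4, 17), (-30, -21)) = 50.9902
d((4, 17), (-8, 16)) = 12.0416
d((7, -5), (-16, 16)) = 31.1448
d((7, -5), (-30, -21)) = 40.3113
d((7, -5), (-8, 16)) = 25.807
d((-16, 16), (-30, -21)) = 39.5601
d((-16, 16), (-8, 16)) = 8.0 <-- minimum
d((-30, -21), (-8, 16)) = 43.0465

Closest pair: (-16, 16) and (-8, 16) with distance 8.0

The closest pair is (-16, 16) and (-8, 16) with Euclidean distance 8.0. For 7 points, brute-force pairwise comparison is shown above. For large n, the divide-and-conquer algorithm (sort by x, recurse on halves, check the dividing strip) achieves O(n log n).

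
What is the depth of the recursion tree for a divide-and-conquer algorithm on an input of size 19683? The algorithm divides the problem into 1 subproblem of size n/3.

For divide and conquer with division factor 3:

Problem sizes at each level:
Level 0: 19683
Level 1: 6561
Level 2: 2187
Level 3: 729
Level 4: 243
Level 5: 81
Level 6: 27
Level 7: 9
Level 8: 3
Level 9: 1

The root is level 0 and the size-1 base case is level 9 (the tree spans levels 0 through 9, i.e. 10 levels counting the root), so the depth is the number of divisions: log_3(19683) = 9

The recursion tree depth is log_3(19683) = 9. At each level, the problem size is divided by 3, so it takes 9 divisions to reduce to a base case of size 1. The algorithm makes 1 recursive call at each level.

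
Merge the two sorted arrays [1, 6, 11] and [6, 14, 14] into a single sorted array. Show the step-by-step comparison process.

Merging process:

Compare 1 vs 6: take 1 from left. Merged: [1]
Compare 6 vs 6: take 6 from left. Merged: [1, 6]
Compare 11 vs 6: take 6 from right. Merged: [1, 6, 6]
Compare 11 vs 14: take 11 from left. Merged: [1, 6, 6, 11]
Append remaining from right: [14, 14]. Merged: [1, 6, 6, 11, 14, 14]

Final merged array: [1, 6, 6, 11, 14, 14]
Total comparisons: 4

The merged array is [1, 6, 6, 11, 14, 14], requiring 4 comparisons. The merge step runs in O(n) time where n is the total number of elements.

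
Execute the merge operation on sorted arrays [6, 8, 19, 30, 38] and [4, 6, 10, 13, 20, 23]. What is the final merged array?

Merging process:

Compare 6 vs 4: take 4 from right. Merged: [4]
Compare 6 vs 6: take 6 from left. Merged: [4, 6]
Compare 8 vs 6: take 6 from right. Merged: [4, 6, 6]
Compare 8 vs 10: take 8 from left. Merged: [4, 6, 6, 8]
Compare 19 vs 10: take 10 from right. Merged: [4, 6, 6, 8, 10]
Compare 19 vs 13: take 13 from right. Merged: [4, 6, 6, 8, 10, 13]
Compare 19 vs 20: take 19 from left. Merged: [4, 6, 6, 8, 10, 13, 19]
Compare 30 vs 20: take 20 from right. Merged: [4, 6, 6, 8, 10, 13, 19, 20]
Compare 30 vs 23: take 23 from right. Merged: [4, 6, 6, 8, 10, 13, 19, 20, 23]
Append remaining from left: [30, 38]. Merged: [4, 6, 6, 8, 10, 13, 19, 20, 23, 30, 38]

Final merged array: [4, 6, 6, 8, 10, 13, 19, 20, 23, 30, 38]
Total comparisons: 9

The merged array is [4, 6, 6, 8, 10, 13, 19, 20, 23, 30, 38], requiring 9 comparisons. The merge step runs in O(n) time where n is the total number of elements.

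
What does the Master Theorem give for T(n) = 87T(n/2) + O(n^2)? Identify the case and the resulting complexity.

Master Theorem for T(n) = 87T(n/2) + O(n^2):

a = 87, b = 2, c = 2
log_b(a) = log_2(87) = 6.4429

Case 1: c = 2 < log_2(87) = 6.4429
T(n) = O(n^(log_2 87))

For T(n) = 87T(n/2) + O(n^2): log_2(87) = 6.4429. This is Case 1 of the Master Theorem (c < log_b(a), work dominated by leaves), giving O(n^(log_2 87)).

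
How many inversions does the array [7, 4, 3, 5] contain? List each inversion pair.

Finding inversions in [7, 4, 3, 5]:

(0, 1): arr[0]=7 > arr[1]=4
(0, 2): arr[0]=7 > arr[2]=3
(0, 3): arr[0]=7 > arr[3]=5
(1, 2): arr[1]=4 > arr[2]=3

Total inversions: 4

The array has 4 inversion(s): (0,1), (0,2), (0,3), (1,2). Each pair (i,j) satisfies i < j and arr[i] > arr[j].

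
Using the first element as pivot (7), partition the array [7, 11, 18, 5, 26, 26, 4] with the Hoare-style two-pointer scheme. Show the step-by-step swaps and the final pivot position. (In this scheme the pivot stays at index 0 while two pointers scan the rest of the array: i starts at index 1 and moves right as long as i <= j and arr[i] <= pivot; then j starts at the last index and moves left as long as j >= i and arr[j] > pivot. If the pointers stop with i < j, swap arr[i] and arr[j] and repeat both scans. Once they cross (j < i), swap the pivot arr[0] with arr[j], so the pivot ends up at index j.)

Hoare-style two-pointer partition with pivot = 7:

Initial array: [7, 11, 18, 5, 26, 26, 4]

Pointers start at i = 1, j = 6.
i stops at index 1 (arr[1]=11 > 7), j stops at index 6 (arr[6]=4 <= 7): swap arr[1] and arr[6], array becomes [7, 4, 18, 5, 26, 26, 11]
i stops at index 2 (arr[2]=18 > 7), j stops at index 3 (arr[3]=5 <= 7): swap arr[2] and arr[3], array becomes [7, 4, 5, 18, 26, 26, 11]
i ends at 3, j ends at 2: the pointers have crossed (j < i), so scanning stops.

Swap pivot arr[0] with arr[2] to place pivot at position 2: [5, 4, 7, 18, 26, 26, 11]
Pivot position: 2

After partitioning with pivot 7, the array becomes [5, 4, 7, 18, 26, 26, 11]. The pivot is placed at index 2. All elements to the left of the pivot are <= 7, and all elements to the right are > 7.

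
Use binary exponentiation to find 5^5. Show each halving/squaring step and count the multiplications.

Computing 5^5 by squaring (build up from 5^1; each line after the first costs one multiplication):

5^1 = 5
5^2 = (5^1)^2 = 5^2 = 25
5^4 = (5^2)^2 = 25^2 = 625
5^5 = 5 * 5^4 = 5 * 625 = 3125

Result: 3125
Multiplications needed: 3 (3 lines after 5^1)

5^5 = 3125. Using exponentiation by squaring, this requires 3 multiplications. The key idea: if the exponent is even, square the half-power; if odd, multiply by the base once.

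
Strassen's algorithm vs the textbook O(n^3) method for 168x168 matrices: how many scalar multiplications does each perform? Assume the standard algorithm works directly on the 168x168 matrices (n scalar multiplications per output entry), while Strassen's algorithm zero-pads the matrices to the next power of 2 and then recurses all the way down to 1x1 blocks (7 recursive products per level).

Matrix multiplication for 168x168 matrices:

Strassen's algorithm requires power-of-2 dimensions. Pad 168x168 to 256x256 (next power of 2).

Standard algorithm: 168^3 = 4741632 multiplications
Strassen's algorithm: 7^(log2(256)) = 7^8 = 5764801 multiplications
Difference: 4741632 - 5764801 = -1023169 (Strassen uses MORE here due to padding overhead — for small or just-over-power-of-2 n, padding can outweigh the per-level savings)

Standard: 4741632 multiplications (168^3). Strassen: 5764801 multiplications (7^8, after padding to 256x256). Strassen reduces 8 recursive multiplications to 7 at each level.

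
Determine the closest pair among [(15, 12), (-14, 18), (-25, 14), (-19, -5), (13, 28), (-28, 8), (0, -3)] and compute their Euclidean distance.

Computing all pairwise distances among 7 points:

d((15, 12), (-14, 18)) = 29.6142
d((15, 12), (-25, 14)) = 40.05
d((15, 12), (-19, -5)) = 38.0132
d((15, 12), (13, 28)) = 16.1245
d((15, 12), (-28, 8)) = 43.1856
d((15, 12), (0, -3)) = 21.2132
d((-14, 18), (-25, 14)) = 11.7047
d((-14, 18), (-19, -5)) = 23.5372
d((-14, 18), (13, 28)) = 28.7924
d((-14, 18), (-28, 8)) = 17.2047
d((-14, 18), (0, -3)) = 25.2389
d((-25, 14), (-19, -5)) = 19.9249
d((-25, 14), (13, 28)) = 40.4969
d((-25, 14), (-28, 8)) = 6.7082 <-- minimum
d((-25, 14), (0, -3)) = 30.2324
d((-19, -5), (13, 28)) = 45.9674
d((-19, -5), (-28, 8)) = 15.8114
d((-19, -5), (0, -3)) = 19.105
d((13, 28), (-28, 8)) = 45.618
d((13, 28), (0, -3)) = 33.6155
d((-28, 8), (0, -3)) = 30.0832

Closest pair: (-25, 14) and (-28, 8) with distance 6.7082

The closest pair is (-25, 14) and (-28, 8) with Euclidean distance 6.7082. For 7 points, brute-force pairwise comparison is shown above. For large n, the divide-and-conquer algorithm (sort by x, recurse on halves, check the dividing strip) achieves O(n log n).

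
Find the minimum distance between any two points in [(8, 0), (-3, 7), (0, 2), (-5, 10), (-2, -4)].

Computing all pairwise distances among 5 points:

d((8, 0), (-3, 7)) = 13.0384
d((8, 0), (0, 2)) = 8.2462
d((8, 0), (-5, 10)) = 16.4012
d((8, 0), (-2, -4)) = 10.7703
d((-3, 7), (0, 2)) = 5.831
d((-3, 7), (-5, 10)) = 3.6056 <-- minimum
d((-3, 7), (-2, -4)) = 11.0454
d((0, 2), (-5, 10)) = 9.434
d((0, 2), (-2, -4)) = 6.3246
d((-5, 10), (-2, -4)) = 14.3178

Closest pair: (-3, 7) and (-5, 10) with distance 3.6056

The closest pair is (-3, 7) and (-5, 10) with Euclidean distance 3.6056. For 5 points, brute-force pairwise comparison is shown above. For large n, the divide-and-conquer algorithm (sort by x, recurse on halves, check the dividing strip) achieves O(n log n).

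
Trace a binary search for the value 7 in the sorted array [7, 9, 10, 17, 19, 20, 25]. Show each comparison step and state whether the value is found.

Binary search for 7 in [7, 9, 10, 17, 19, 20, 25]:

lo=0, hi=6, mid=3, arr[mid]=17 -> 17 > 7, search left half
lo=0, hi=2, mid=1, arr[mid]=9 -> 9 > 7, search left half
lo=0, hi=0, mid=0, arr[mid]=7 -> Found target at index 0!

Binary search finds 7 at index 0 after 3 comparisons. The search repeatedly halves the search space by comparing with the middle element.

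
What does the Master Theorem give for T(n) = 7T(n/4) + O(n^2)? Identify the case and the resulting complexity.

Master Theorem for T(n) = 7T(n/4) + O(n^2):

a = 7, b = 4, c = 2
log_b(a) = log_4(7) = 1.4037

Case 3: c = 2 > log_4(7) = 1.4037
T(n) = O(n^2) = O(n^2)

For T(n) = 7T(n/4) + O(n^2): log_4(7) = 1.4037. This is Case 3 of the Master Theorem (c > log_b(a), work dominated by root), giving O(n^2).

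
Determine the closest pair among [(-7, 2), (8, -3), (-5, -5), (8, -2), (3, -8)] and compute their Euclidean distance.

Computing all pairwise distances among 5 points:

d((-7, 2), (8, -3)) = 15.8114
d((-7, 2), (-5, -5)) = 7.2801
d((-7, 2), (8, -2)) = 15.5242
d((-7, 2), (3, -8)) = 14.1421
d((8, -3), (-5, -5)) = 13.1529
d((8, -3), (8, -2)) = 1.0 <-- minimum
d((8, -3), (3, -8)) = 7.0711
d((-5, -5), (8, -2)) = 13.3417
d((-5, -5), (3, -8)) = 8.544
d((8, -2), (3, -8)) = 7.8102

Closest pair: (8, -3) and (8, -2) with distance 1.0

The closest pair is (8, -3) and (8, -2) with Euclidean distance 1.0. For 5 points, brute-force pairwise comparison is shown above. For large n, the divide-and-conquer algorithm (sort by x, recurse on halves, check the dividing strip) achieves O(n log n).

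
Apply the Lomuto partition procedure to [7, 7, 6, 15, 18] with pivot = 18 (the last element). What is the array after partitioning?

Lomuto partition with pivot = 18:

Initial array: [7, 7, 6, 15, 18]

arr[0]=7 <= 18: swap with position 0, array becomes [7, 7, 6, 15, 18]
arr[1]=7 <= 18: swap with position 1, array becomes [7, 7, 6, 15, 18]
arr[2]=6 <= 18: swap with position 2, array becomes [7, 7, 6, 15, 18]
arr[3]=15 <= 18: swap with position 3, array becomes [7, 7, 6, 15, 18]

Place pivot at position 4: [7, 7, 6, 15, 18]
Pivot position: 4

After partitioning with pivot 18, the array becomes [7, 7, 6, 15, 18]. The pivot is placed at index 4. All elements to the left of the pivot are <= 18, and all elements to the right are > 18.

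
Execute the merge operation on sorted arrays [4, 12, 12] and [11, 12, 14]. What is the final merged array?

Merging process:

Compare 4 vs 11: take 4 from left. Merged: [4]
Compare 12 vs 11: take 11 from right. Merged: [4, 11]
Compare 12 vs 12: take 12 from left. Merged: [4, 11, 12]
Compare 12 vs 12: take 12 from left. Merged: [4, 11, 12, 12]
Append remaining from right: [12, 14]. Merged: [4, 11, 12, 12, 12, 14]

Final merged array: [4, 11, 12, 12, 12, 14]
Total comparisons: 4

The merged array is [4, 11, 12, 12, 12, 14], requiring 4 comparisons. The merge step runs in O(n) time where n is the total number of elements.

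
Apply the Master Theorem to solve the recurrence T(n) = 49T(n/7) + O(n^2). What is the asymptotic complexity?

Master Theorem for T(n) = 49T(n/7) + O(n^2):

a = 49, b = 7, c = 2
log_b(a) = log_7(49) = 2.0000

Case 2: c = 2 = log_7(49) = 2.0000
T(n) = O(n^2 log n) = O(n^2 log n)

For T(n) = 49T(n/7) + O(n^2): log_7(49) = 2.0000. This is Case 2 of the Master Theorem (c = log_b(a), equal work at all levels), giving O(n^2 log n).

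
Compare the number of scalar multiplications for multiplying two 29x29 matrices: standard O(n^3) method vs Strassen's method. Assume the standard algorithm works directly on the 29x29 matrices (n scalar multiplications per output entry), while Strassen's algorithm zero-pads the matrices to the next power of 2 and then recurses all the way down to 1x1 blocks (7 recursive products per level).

Matrix multiplication for 29x29 matrices:

Strassen's algorithm requires power-of-2 dimensions. Pad 29x29 to 32x32 (next power of 2).

Standard algorithm: 29^3 = 24389 multiplications
Strassen's algorithm: 7^(log2(32)) = 7^5 = 16807 multiplications
Savings: 24389 - 16807 = 7582 multiplications

Standard: 24389 multiplications (29^3). Strassen: 16807 multiplications (7^5, after padding to 32x32). Strassen reduces 8 recursive multiplications to 7 at each level.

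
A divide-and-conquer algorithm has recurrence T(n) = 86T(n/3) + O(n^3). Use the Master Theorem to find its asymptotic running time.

Master Theorem for T(n) = 86T(n/3) + O(n^3):

a = 86, b = 3, c = 3
log_b(a) = log_3(86) = 4.0545

Case 1: c = 3 < log_3(86) = 4.0545
T(n) = O(n^(log_3 86))

For T(n) = 86T(n/3) + O(n^3): log_3(86) = 4.0545. This is Case 1 of the Master Theorem (c < log_b(a), work dominated by leaves), giving O(n^(log_3 86)).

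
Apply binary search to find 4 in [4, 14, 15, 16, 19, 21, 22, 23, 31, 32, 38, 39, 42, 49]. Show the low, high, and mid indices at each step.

Binary search for 4 in [4, 14, 15, 16, 19, 21, 22, 23, 31, 32, 38, 39, 42, 49]:

lo=0, hi=13, mid=6, arr[mid]=22 -> 22 > 4, search left half
lo=0, hi=5, mid=2, arr[mid]=15 -> 15 > 4, search left half
lo=0, hi=1, mid=0, arr[mid]=4 -> Found target at index 0!

Binary search finds 4 at index 0 after 3 comparisons. The search repeatedly halves the search space by comparing with the middle element.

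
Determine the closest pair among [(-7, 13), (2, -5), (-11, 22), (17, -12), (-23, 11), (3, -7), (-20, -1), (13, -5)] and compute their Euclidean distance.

Computing all pairwise distances among 8 points:

d((-7, 13), (2, -5)) = 20.1246
d((-7, 13), (-11, 22)) = 9.8489
d((-7, 13), (17, -12)) = 34.6554
d((-7, 13), (-23, 11)) = 16.1245
d((-7, 13), (3, -7)) = 22.3607
d((-7, 13), (-20, -1)) = 19.105
d((-7, 13), (13, -5)) = 26.9072
d((2, -5), (-11, 22)) = 29.9666
d((2, -5), (17, -12)) = 16.5529
d((2, -5), (-23, 11)) = 29.6816
d((2, -5), (3, -7)) = 2.2361 <-- minimum
d((2, -5), (-20, -1)) = 22.3607
d((2, -5), (13, -5)) = 11.0
d((-11, 22), (17, -12)) = 44.0454
d((-11, 22), (-23, 11)) = 16.2788
d((-11, 22), (3, -7)) = 32.2025
d((-11, 22), (-20, -1)) = 24.6982
d((-11, 22), (13, -5)) = 36.1248
d((17, -12), (-23, 11)) = 46.1411
d((17, -12), (3, -7)) = 14.8661
d((17, -12), (-20, -1)) = 38.6005
d((17, -12), (13, -5)) = 8.0623
d((-23, 11), (3, -7)) = 31.6228
d((-23, 11), (-20, -1)) = 12.3693
d((-23, 11), (13, -5)) = 39.3954
d((3, -7), (-20, -1)) = 23.7697
d((3, -7), (13, -5)) = 10.198
d((-20, -1), (13, -5)) = 33.2415

Closest pair: (2, -5) and (3, -7) with distance 2.2361

The closest pair is (2, -5) and (3, -7) with Euclidean distance 2.2361. For 8 points, brute-force pairwise comparison is shown above. For large n, the divide-and-conquer algorithm (sort by x, recurse on halves, check the dividing strip) achieves O(n log n).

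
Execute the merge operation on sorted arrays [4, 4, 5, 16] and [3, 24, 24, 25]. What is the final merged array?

Merging process:

Compare 4 vs 3: take 3 from right. Merged: [3]
Compare 4 vs 24: take 4 from left. Merged: [3, 4]
Compare 4 vs 24: take 4 from left. Merged: [3, 4, 4]
Compare 5 vs 24: take 5 from left. Merged: [3, 4, 4, 5]
Compare 16 vs 24: take 16 from left. Merged: [3, 4, 4, 5, 16]
Append remaining from right: [24, 24, 25]. Merged: [3, 4, 4, 5, 16, 24, 24, 25]

Final merged array: [3, 4, 4, 5, 16, 24, 24, 25]
Total comparisons: 5

The merged array is [3, 4, 4, 5, 16, 24, 24, 25], requiring 5 comparisons. The merge step runs in O(n) time where n is the total number of elements.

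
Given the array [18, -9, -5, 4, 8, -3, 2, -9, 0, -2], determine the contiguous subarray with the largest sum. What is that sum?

Using Kadane's algorithm on [18, -9, -5, 4, 8, -3, 2, -9, 0, -2]:

Scanning through the array:
Position 1 (value -9): max_ending_here = 9, max_so_far = 18
Position 2 (value -5): max_ending_here = 4, max_so_far = 18
Position 3 (value 4): max_ending_here = 8, max_so_far = 18
Position 4 (value 8): max_ending_here = 16, max_so_far = 18
Position 5 (value -3): max_ending_here = 13, max_so_far = 18
Position 6 (value 2): max_ending_here = 15, max_so_far = 18
Position 7 (value -9): max_ending_here = 6, max_so_far = 18
Position 8 (value 0): max_ending_here = 6, max_so_far = 18
Position 9 (value -2): max_ending_here = 4, max_so_far = 18

Maximum subarray: [18]
Maximum sum: 18

The maximum subarray is [18] with sum 18. This subarray runs from index 0 to index 0.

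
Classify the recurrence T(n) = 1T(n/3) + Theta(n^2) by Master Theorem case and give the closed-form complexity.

Master Theorem for T(n) = 1T(n/3) + O(n^2):

a = 1, b = 3, c = 2
log_b(a) = log_3(1) = 0.0000

Case 3: c = 2 > log_3(1) = 0.0000
T(n) = O(n^2) = O(n^2)

For T(n) = 1T(n/3) + O(n^2): log_3(1) = 0.0000. This is Case 3 of the Master Theorem (c > log_b(a), work dominated by root), giving O(n^2).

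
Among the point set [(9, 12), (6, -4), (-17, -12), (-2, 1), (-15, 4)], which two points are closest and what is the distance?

Computing all pairwise distances among 5 points:

d((9, 12), (6, -4)) = 16.2788
d((9, 12), (-17, -12)) = 35.3836
d((9, 12), (-2, 1)) = 15.5563
d((9, 12), (-15, 4)) = 25.2982
d((6, -4), (-17, -12)) = 24.3516
d((6, -4), (-2, 1)) = 9.434 <-- minimum
d((6, -4), (-15, 4)) = 22.4722
d((-17, -12), (-2, 1)) = 19.8494
d((-17, -12), (-15, 4)) = 16.1245
d((-2, 1), (-15, 4)) = 13.3417

Closest pair: (6, -4) and (-2, 1) with distance 9.434

The closest pair is (6, -4) and (-2, 1) with Euclidean distance 9.434. For 5 points, brute-force pairwise comparison is shown above. For large n, the divide-and-conquer algorithm (sort by x, recurse on halves, check the dividing strip) achieves O(n log n).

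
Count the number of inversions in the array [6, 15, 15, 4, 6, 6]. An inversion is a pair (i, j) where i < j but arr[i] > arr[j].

Finding inversions in [6, 15, 15, 4, 6, 6]:

(0, 3): arr[0]=6 > arr[3]=4
(1, 3): arr[1]=15 > arr[3]=4
(1, 4): arr[1]=15 > arr[4]=6
(1, 5): arr[1]=15 > arr[5]=6
(2, 3): arr[2]=15 > arr[3]=4
(2, 4): arr[2]=15 > arr[4]=6
(2, 5): arr[2]=15 > arr[5]=6

Total inversions: 7

The array has 7 inversion(s): (0,3), (1,3), (1,4), (1,5), (2,3), (2,4), (2,5). Each pair (i,j) satisfies i < j and arr[i] > arr[j].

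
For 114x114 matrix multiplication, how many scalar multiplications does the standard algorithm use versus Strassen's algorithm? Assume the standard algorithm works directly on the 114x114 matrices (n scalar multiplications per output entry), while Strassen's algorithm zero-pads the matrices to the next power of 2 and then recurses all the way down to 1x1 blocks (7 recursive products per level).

Matrix multiplication for 114x114 matrices:

Strassen's algorithm requires power-of-2 dimensions. Pad 114x114 to 128x128 (next power of 2).

Standard algorithm: 114^3 = 1481544 multiplications
Strassen's algorithm: 7^(log2(128)) = 7^7 = 823543 multiplications
Savings: 1481544 - 823543 = 658001 multiplications

Standard: 1481544 multiplications (114^3). Strassen: 823543 multiplications (7^7, after padding to 128x128). Strassen reduces 8 recursive multiplications to 7 at each level.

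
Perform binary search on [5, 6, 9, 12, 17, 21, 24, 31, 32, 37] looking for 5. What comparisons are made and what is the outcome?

Binary search for 5 in [5, 6, 9, 12, 17, 21, 24, 31, 32, 37]:

lo=0, hi=9, mid=4, arr[mid]=17 -> 17 > 5, search left half
lo=0, hi=3, mid=1, arr[mid]=6 -> 6 > 5, search left half
lo=0, hi=0, mid=0, arr[mid]=5 -> Found target at index 0!

Binary search finds 5 at index 0 after 3 comparisons. The search repeatedly halves the search space by comparing with the middle element.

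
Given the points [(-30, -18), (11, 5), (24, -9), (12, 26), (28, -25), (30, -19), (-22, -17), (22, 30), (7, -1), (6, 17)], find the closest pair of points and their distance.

Computing all pairwise distances among 10 points:

d((-30, -18), (11, 5)) = 47.0106
d((-30, -18), (24, -9)) = 54.7449
d((-30, -18), (12, 26)) = 60.8276
d((-30, -18), (28, -25)) = 58.4209
d((-30, -18), (30, -19)) = 60.0083
d((-30, -18), (-22, -17)) = 8.0623
d((-30, -18), (22, 30)) = 70.7672
d((-30, -18), (7, -1)) = 40.7185
d((-30, -18), (6, 17)) = 50.2096
d((11, 5), (24, -9)) = 19.105
d((11, 5), (12, 26)) = 21.0238
d((11, 5), (28, -25)) = 34.4819
d((11, 5), (30, -19)) = 30.6105
d((11, 5), (-22, -17)) = 39.6611
d((11, 5), (22, 30)) = 27.313
d((11, 5), (7, -1)) = 7.2111
d((11, 5), (6, 17)) = 13.0
d((24, -9), (12, 26)) = 37.0
d((24, -9), (28, -25)) = 16.4924
d((24, -9), (30, -19)) = 11.6619
d((24, -9), (-22, -17)) = 46.6905
d((24, -9), (22, 30)) = 39.0512
d((24, -9), (7, -1)) = 18.7883
d((24, -9), (6, 17)) = 31.6228
d((12, 26), (28, -25)) = 53.4509
d((12, 26), (30, -19)) = 48.4665
d((12, 26), (-22, -17)) = 54.8179
d((12, 26), (22, 30)) = 10.7703
d((12, 26), (7, -1)) = 27.4591
d((12, 26), (6, 17)) = 10.8167
d((28, -25), (30, -19)) = 6.3246 <-- minimum
d((28, -25), (-22, -17)) = 50.636
d((28, -25), (22, 30)) = 55.3263
d((28, -25), (7, -1)) = 31.8904
d((28, -25), (6, 17)) = 47.4131
d((30, -19), (-22, -17)) = 52.0384
d((30, -19), (22, 30)) = 49.6488
d((30, -19), (7, -1)) = 29.2062
d((30, -19), (6, 17)) = 43.2666
d((-22, -17), (22, 30)) = 64.3817
d((-22, -17), (7, -1)) = 33.121
d((-22, -17), (6, 17)) = 44.0454
d((22, 30), (7, -1)) = 34.4384
d((22, 30), (6, 17)) = 20.6155
d((7, -1), (6, 17)) = 18.0278

Closest pair: (28, -25) and (30, -19) with distance 6.3246

The closest pair is (28, -25) and (30, -19) with Euclidean distance 6.3246. For 10 points, brute-force pairwise comparison is shown above. For large n, the divide-and-conquer algorithm (sort by x, recurse on halves, check the dividing strip) achieves O(n log n).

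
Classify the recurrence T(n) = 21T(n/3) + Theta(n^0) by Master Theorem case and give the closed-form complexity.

Master Theorem for T(n) = 21T(n/3) + O(n^0):

a = 21, b = 3, c = 0
log_b(a) = log_3(21) = 2.7712

Case 1: c = 0 < log_3(21) = 2.7712
T(n) = O(n^(log_3 21))

For T(n) = 21T(n/3) + O(n^0): log_3(21) = 2.7712. This is Case 1 of the Master Theorem (c < log_b(a), work dominated by leaves), giving O(n^(log_3 21)).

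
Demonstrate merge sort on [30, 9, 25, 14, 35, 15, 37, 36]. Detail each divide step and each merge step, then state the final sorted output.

Merge sort trace:

Split: [30, 9, 25, 14, 35, 15, 37, 36] -> [30, 9, 25, 14] and [35, 15, 37, 36]
  Split: [30, 9, 25, 14] -> [30, 9] and [25, 14]
    Split: [30, 9] -> [30] and [9]
    Merge: [30] + [9] -> [9, 30]
    Split: [25, 14] -> [25] and [14]
    Merge: [25] + [14] -> [14, 25]
  Merge: [9, 30] + [14, 25] -> [9, 14, 25, 30]
  Split: [35, 15, 37, 36] -> [35, 15] and [37, 36]
    Split: [35, 15] -> [35] and [15]
    Merge: [35] + [15] -> [15, 35]
    Split: [37, 36] -> [37] and [36]
    Merge: [37] + [36] -> [36, 37]
  Merge: [15, 35] + [36, 37] -> [15, 35, 36, 37]
Merge: [9, 14, 25, 30] + [15, 35, 36, 37] -> [9, 14, 15, 25, 30, 35, 36, 37]

Final sorted array: [9, 14, 15, 25, 30, 35, 36, 37]

The merge sort proceeds by recursively splitting the array and merging sorted halves.
After all merges, the sorted array is [9, 14, 15, 25, 30, 35, 36, 37].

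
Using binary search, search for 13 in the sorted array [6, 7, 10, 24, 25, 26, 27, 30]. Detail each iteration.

Binary search for 13 in [6, 7, 10, 24, 25, 26, 27, 30]:

lo=0, hi=7, mid=3, arr[mid]=24 -> 24 > 13, search left half
lo=0, hi=2, mid=1, arr[mid]=7 -> 7 < 13, search right half
lo=2, hi=2, mid=2, arr[mid]=10 -> 10 < 13, search right half
lo=3 > hi=2, target 13 not found

Binary search determines that 13 is not in the array after 3 comparisons. The search space was exhausted without finding the target.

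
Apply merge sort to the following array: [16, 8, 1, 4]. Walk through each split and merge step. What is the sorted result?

Merge sort trace:

Split: [16, 8, 1, 4] -> [16, 8] and [1, 4]
  Split: [16, 8] -> [16] and [8]
  Merge: [16] + [8] -> [8, 16]
  Split: [1, 4] -> [1] and [4]
  Merge: [1] + [4] -> [1, 4]
Merge: [8, 16] + [1, 4] -> [1, 4, 8, 16]

Final sorted array: [1, 4, 8, 16]

The merge sort proceeds by recursively splitting the array and merging sorted halves.
After all merges, the sorted array is [1, 4, 8, 16].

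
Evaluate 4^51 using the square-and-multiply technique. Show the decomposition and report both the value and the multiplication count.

Computing 4^51 by squaring (build up from 4^1; each line after the first costs one multiplication):

4^1 = 4
4^2 = (4^1)^2 = 4^2 = 16
4^3 = 4 * 4^2 = 4 * 16 = 64
4^6 = (4^3)^2 = 64^2 = 4096
4^12 = (4^6)^2 = 4096^2 = 16777216
4^24 = (4^12)^2 = 16777216^2 = 281474976710656
4^25 = 4 * 4^24 = 4 * 281474976710656 = 1125899906842624
4^50 = (4^25)^2 = 1125899906842624^2 = 1267650600228229401496703205376
4^51 = 4 * 4^50 = 4 * 1267650600228229401496703205376 = 5070602400912917605986812821504

Result: 5070602400912917605986812821504
Multiplications needed: 8 (8 lines after 4^1)

4^51 = 5070602400912917605986812821504. Using exponentiation by squaring, this requires 8 multiplications. The key idea: if the exponent is even, square the half-power; if odd, multiply by the base once.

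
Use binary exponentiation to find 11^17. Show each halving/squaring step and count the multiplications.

Computing 11^17 by squaring (build up from 11^1; each line after the first costs one multiplication):

11^1 = 11
11^2 = (11^1)^2 = 11^2 = 121
11^4 = (11^2)^2 = 121^2 = 14641
11^8 = (11^4)^2 = 14641^2 = 214358881
11^16 = (11^8)^2 = 214358881^2 = 45949729863572161
11^17 = 11 * 11^16 = 11 * 45949729863572161 = 505447028499293771

Result: 505447028499293771
Multiplications needed: 5 (5 lines after 11^1)

11^17 = 505447028499293771. Using exponentiation by squaring, this requires 5 multiplications. The key idea: if the exponent is even, square the half-power; if odd, multiply by the base once.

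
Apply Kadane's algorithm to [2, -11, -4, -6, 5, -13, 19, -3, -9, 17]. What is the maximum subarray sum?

Using Kadane's algorithm on [2, -11, -4, -6, 5, -13, 19, -3, -9, 17]:

Scanning through the array:
Position 1 (value -11): max_ending_here = -9, max_so_far = 2
Position 2 (value -4): max_ending_here = -4, max_so_far = 2
Position 3 (value -6): max_ending_here = -6, max_so_far = 2
Position 4 (value 5): max_ending_here = 5, max_so_far = 5
Position 5 (value -13): max_ending_here = -8, max_so_far = 5
Position 6 (value 19): max_ending_here = 19, max_so_far = 19
Position 7 (value -3): max_ending_here = 16, max_so_far = 19
Position 8 (value -9): max_ending_here = 7, max_so_far = 19
Position 9 (value 17): max_ending_here = 24, max_so_far = 24

Maximum subarray: [19, -3, -9, 17]
Maximum sum: 24

The maximum subarray is [19, -3, -9, 17] with sum 24. This subarray runs from index 6 to index 9.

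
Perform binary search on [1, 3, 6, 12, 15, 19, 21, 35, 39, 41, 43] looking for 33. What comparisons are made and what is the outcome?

Binary search for 33 in [1, 3, 6, 12, 15, 19, 21, 35, 39, 41, 43]:

lo=0, hi=10, mid=5, arr[mid]=19 -> 19 < 33, search right half
lo=6, hi=10, mid=8, arr[mid]=39 -> 39 > 33, search left half
lo=6, hi=7, mid=6, arr[mid]=21 -> 21 < 33, search right half
lo=7, hi=7, mid=7, arr[mid]=35 -> 35 > 33, search left half
lo=7 > hi=6, target 33 not found

Binary search determines that 33 is not in the array after 4 comparisons. The search space was exhausted without finding the target.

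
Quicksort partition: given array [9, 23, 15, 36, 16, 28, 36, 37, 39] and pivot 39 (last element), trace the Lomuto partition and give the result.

Lomuto partition with pivot = 39:

Initial array: [9, 23, 15, 36, 16, 28, 36, 37, 39]

arr[0]=9 <= 39: swap with position 0, array becomes [9, 23, 15, 36, 16, 28, 36, 37, 39]
arr[1]=23 <= 39: swap with position 1, array becomes [9, 23, 15, 36, 16, 28, 36, 37, 39]
arr[2]=15 <= 39: swap with position 2, array becomes [9, 23, 15, 36, 16, 28, 36, 37, 39]
arr[3]=36 <= 39: swap with position 3, array becomes [9, 23, 15, 36, 16, 28, 36, 37, 39]
arr[4]=16 <= 39: swap with position 4, array becomes [9, 23, 15, 36, 16, 28, 36, 37, 39]
arr[5]=28 <= 39: swap with position 5, array becomes [9, 23, 15, 36, 16, 28, 36, 37, 39]
arr[6]=36 <= 39: swap with position 6, array becomes [9, 23, 15, 36, 16, 28, 36, 37, 39]
arr[7]=37 <= 39: swap with position 7, array becomes [9, 23, 15, 36, 16, 28, 36, 37, 39]

Place pivot at position 8: [9, 23, 15, 36, 16, 28, 36, 37, 39]
Pivot position: 8

After partitioning with pivot 39, the array becomes [9, 23, 15, 36, 16, 28, 36, 37, 39]. The pivot is placed at index 8. All elements to the left of the pivot are <= 39, and all elements to the right are > 39.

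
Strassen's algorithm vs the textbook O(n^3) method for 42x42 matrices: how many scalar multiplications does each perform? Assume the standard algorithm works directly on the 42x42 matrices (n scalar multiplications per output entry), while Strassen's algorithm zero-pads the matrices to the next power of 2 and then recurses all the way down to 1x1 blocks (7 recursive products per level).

Matrix multiplication for 42x42 matrices:

Strassen's algorithm requires power-of-2 dimensions. Pad 42x42 to 64x64 (next power of 2).

Standard algorithm: 42^3 = 74088 multiplications
Strassen's algorithm: 7^(log2(64)) = 7^6 = 117649 multiplications
Difference: 74088 - 117649 = -43561 (Strassen uses MORE here due to padding overhead — for small or just-over-power-of-2 n, padding can outweigh the per-level savings)

Standard: 74088 multiplications (42^3). Strassen: 117649 multiplications (7^6, after padding to 64x64). Strassen reduces 8 recursive multiplications to 7 at each level.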